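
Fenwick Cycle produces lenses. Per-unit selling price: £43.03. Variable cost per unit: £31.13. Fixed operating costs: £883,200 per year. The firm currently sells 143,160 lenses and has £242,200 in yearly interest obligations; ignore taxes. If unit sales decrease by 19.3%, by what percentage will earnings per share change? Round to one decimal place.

-56.9%

Contribution at this volume is 143,160 × £11.90 = £1,703,604.00.
EBIT = £1,703,604.00 − £883,200 = £820,404.00.
Interest = £242,200.00, so EBIT − I = £578,204.00.
Degree of combined leverage = contribution ÷ (EBIT − I) = £1,703,604.00 ÷ £578,204.00 = 2.9464.
EPS therefore changes by 2.9464 × (-19.3%) = -56.9%.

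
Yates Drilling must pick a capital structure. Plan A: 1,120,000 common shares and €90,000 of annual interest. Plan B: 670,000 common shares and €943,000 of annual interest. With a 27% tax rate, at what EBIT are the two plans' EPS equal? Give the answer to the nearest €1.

€2,213,022

At indifference, (EBIT − 90,000)(1 − t)/1,120,000 = (EBIT − 943,000)(1 − t)/670,000.
The (1 − t) factor cancels: (EBIT − 90,000) × 670,000 = (EBIT − 943,000) × 1,120,000.
Solving, EBIT = (943,000·1,120,000 − 90,000·670,000) / (1,120,000 − 670,000) = 995,860,000,000 / 450,000 = 2,213,022.22.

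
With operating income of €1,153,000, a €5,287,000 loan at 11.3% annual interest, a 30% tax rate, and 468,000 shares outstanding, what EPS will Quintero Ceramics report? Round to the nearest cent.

Pre-tax income = €1,153,000 − €597,431.00 = €555,569.00.
Net income = €555,569.00 × (1 − 0.30) = €388,898.30.
EPS = €388,898.30 ÷ 468,000 = €0.83.

€0.83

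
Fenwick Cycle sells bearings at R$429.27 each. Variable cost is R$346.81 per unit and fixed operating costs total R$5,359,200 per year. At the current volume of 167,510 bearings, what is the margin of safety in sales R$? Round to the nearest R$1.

R$44,008,112

Contribution margin per unit = R$429.27 − R$346.81 = R$82.46. Break-even units = R$5,359,200 ÷ R$82.46 = 64,991.51; break-even revenue = 64,991.51 × R$429.27 = R$27,898,905.94.
Current sales = 167,510 × R$429.27 = R$71,907,017.70.
Margin of safety = R$71,907,017.70 − R$27,898,905.94 = R$44,008,112.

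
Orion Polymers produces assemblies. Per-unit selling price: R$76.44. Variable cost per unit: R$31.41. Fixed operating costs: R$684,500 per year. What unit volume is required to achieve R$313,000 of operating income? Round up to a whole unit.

Each unit contributes R$76.44 − R$31.41 = R$45.03.
Required volume = (fixed costs + target profit) ÷ CM = (R$684,500 + R$313,000) ÷ R$45.03 = 22,151.90, so 22,152 assemblies.

22,152 assemblies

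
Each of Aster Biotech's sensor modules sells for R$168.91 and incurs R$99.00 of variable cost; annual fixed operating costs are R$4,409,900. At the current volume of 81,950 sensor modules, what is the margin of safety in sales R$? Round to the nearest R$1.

R$3,187,387

Each unit contributes R$168.91 − R$99.00 = R$69.91. Break-even units = R$4,409,900 ÷ R$69.91 = 63,079.67; break-even revenue = 63,079.67 × R$168.91 = R$10,654,787.71.
Current sales = 81,950 × R$168.91 = R$13,842,174.50.
Margin of safety = R$13,842,174.50 − R$10,654,787.71 = R$3,187,387.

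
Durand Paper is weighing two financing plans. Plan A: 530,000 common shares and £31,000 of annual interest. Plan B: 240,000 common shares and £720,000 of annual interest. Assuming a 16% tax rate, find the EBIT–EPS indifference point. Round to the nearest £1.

Set EPS_A = EPS_B: (EBIT − £31,000)(1 − 0.16) ÷ 530,000 = (EBIT − £720,000)(1 − 0.16) ÷ 240,000.
The (1 − t) factor cancels: (EBIT − 31,000) × 240,000 = (EBIT − 720,000) × 530,000.
EBIT × (530,000 − 240,000) = 720,000 × 530,000 − 31,000 × 240,000 = 374,160,000,000, so EBIT = 374,160,000,000 ÷ 290,000 = 1,290,206.90.

£1,290,207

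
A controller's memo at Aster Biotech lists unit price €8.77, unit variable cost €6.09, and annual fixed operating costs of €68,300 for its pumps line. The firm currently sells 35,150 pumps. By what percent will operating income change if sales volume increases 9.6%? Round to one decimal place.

+34.9%

At 35,150 units, contribution = 35,150 × €2.68 = €94,202.00.
EBIT = €94,202.00 − €68,300 = €25,902.00.
Degree of operating leverage = €94,202.00 / €25,902.00 = 3.6369.
%ΔEBIT = DOL × %ΔSales = 3.6369 × +9.6% = +34.9%.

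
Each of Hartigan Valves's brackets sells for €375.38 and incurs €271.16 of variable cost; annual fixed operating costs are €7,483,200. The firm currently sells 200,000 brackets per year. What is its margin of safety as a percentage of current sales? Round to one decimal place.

Each unit contributes €375.38 − €271.16 = €104.22. Break-even units = €7,483,200 ÷ €104.22 = 71,801.96; break-even revenue = 71,801.96 × €375.38 = €26,953,018.77.
Actual sales revenue = 200,000 × €375.38 = €75,076,000.00.
Margin of safety = (€75,076,000.00 − €26,953,018.77) ÷ €75,076,000.00 = 64.1%.

64.1%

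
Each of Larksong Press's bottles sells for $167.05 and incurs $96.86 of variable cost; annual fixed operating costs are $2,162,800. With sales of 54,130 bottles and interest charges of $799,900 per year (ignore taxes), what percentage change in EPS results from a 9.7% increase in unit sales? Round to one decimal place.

At 54,130 units, contribution = 54,130 × $70.19 = $3,799,384.70.
EBIT = $3,799,384.70 − $2,162,800 = $1,636,584.70.
Interest = $799,900.00, so EBIT − I = $836,684.70.
DCL = total CM / (EBIT − I) = $3,799,384.70 / $836,684.70 = 4.5410.
%ΔEPS = DCL × %ΔSales = 4.5410 × +9.7% = +44.0%.

+44.0%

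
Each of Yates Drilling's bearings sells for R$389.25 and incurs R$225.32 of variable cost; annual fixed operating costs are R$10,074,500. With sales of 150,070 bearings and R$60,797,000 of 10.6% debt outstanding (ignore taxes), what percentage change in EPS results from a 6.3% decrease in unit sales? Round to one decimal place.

-19.2%

Total contribution margin = 150,070 × R$163.93 = R$24,600,975.10.
Subtracting fixed costs: EBIT = R$24,600,975.10 − R$10,074,500 = R$14,526,475.10.
Interest = R$6,444,482.00, so EBIT − I = R$8,081,993.10.
Degree of combined leverage = contribution ÷ (EBIT − I) = R$24,600,975.10 ÷ R$8,081,993.10 = 3.0439.
%ΔEPS = DCL × %ΔSales = 3.0439 × -6.3% = -19.2%.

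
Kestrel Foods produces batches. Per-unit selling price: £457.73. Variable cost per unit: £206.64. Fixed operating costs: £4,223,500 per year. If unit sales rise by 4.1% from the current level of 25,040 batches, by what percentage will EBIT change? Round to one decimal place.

+12.5%

Contribution at this volume is 25,040 × £251.09 = £6,287,293.60.
EBIT = £6,287,293.60 − £4,223,500 = £2,063,793.60.
So DOL = total CM / EBIT = £6,287,293.60 / £2,063,793.60 = 3.0465.
So EBIT moves 3.0465 × (+4.1%) = +12.5%.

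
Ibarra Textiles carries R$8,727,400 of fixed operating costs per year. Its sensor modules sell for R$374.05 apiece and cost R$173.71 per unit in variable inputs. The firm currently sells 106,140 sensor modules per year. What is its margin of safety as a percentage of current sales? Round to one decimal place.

Each unit contributes R$374.05 − R$173.71 = R$200.34. Break-even units = R$8,727,400 ÷ R$200.34 = 43,562.94; break-even revenue = 43,562.94 × R$374.05 = R$16,294,718.83.
Current sales = 106,140 × R$374.05 = R$39,701,667.00.
Margin of safety = (R$39,701,667.00 − R$16,294,718.83) ÷ R$39,701,667.00 = 59.0%.

59.0%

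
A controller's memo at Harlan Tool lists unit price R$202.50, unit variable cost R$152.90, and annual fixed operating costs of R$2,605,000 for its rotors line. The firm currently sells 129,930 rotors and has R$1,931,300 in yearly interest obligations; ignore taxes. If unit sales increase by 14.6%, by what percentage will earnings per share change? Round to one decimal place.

+49.3%

Contribution at this volume is 129,930 × R$49.60 = R$6,444,528.00.
Operating income = contribution − fixed costs = R$6,444,528.00 − R$2,605,000 = R$3,839,528.00.
Interest = R$1,931,300.00, so EBIT − I = R$1,908,228.00.
Degree of combined leverage = contribution ÷ (EBIT − I) = R$6,444,528.00 ÷ R$1,908,228.00 = 3.3772.
%ΔEPS = DCL × %ΔSales = 3.3772 × +14.6% = +49.3%.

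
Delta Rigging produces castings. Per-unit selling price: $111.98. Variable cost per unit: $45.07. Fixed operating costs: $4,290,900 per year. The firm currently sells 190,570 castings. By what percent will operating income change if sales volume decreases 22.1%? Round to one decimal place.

At 190,570 units, contribution = 190,570 × $66.91 = $12,751,038.70.
Subtracting fixed costs: EBIT = $12,751,038.70 − $4,290,900 = $8,460,138.70.
DOL = contribution ÷ EBIT = $12,751,038.70 ÷ $8,460,138.70 = 1.5072.
%ΔEBIT = DOL × %ΔSales = 1.5072 × -22.1% = -33.3%.

-33.3%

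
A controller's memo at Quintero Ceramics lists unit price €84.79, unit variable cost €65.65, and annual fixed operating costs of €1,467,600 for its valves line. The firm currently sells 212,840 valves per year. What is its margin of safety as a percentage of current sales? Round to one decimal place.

64.0%

Each unit contributes €84.79 − €65.65 = €19.14. Break-even units = €1,467,600 ÷ €19.14 = 76,677.12; break-even revenue = 76,677.12 × €84.79 = €6,501,452.66.
Current sales = 212,840 × €84.79 = €18,046,703.60.
Margin of safety = (€18,046,703.60 − €6,501,452.66) ÷ €18,046,703.60 = 64.0%.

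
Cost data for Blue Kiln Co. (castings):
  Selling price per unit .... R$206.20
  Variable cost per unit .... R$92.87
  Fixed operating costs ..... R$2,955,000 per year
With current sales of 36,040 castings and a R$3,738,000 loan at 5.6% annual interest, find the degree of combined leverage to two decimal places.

4.44

Contribution at this volume is 36,040 × R$113.33 = R$4,084,413.20.
Subtracting fixed costs: EBIT = R$4,084,413.20 − R$2,955,000 = R$1,129,413.20. Interest = R$209,328.00, so EBIT − I = R$920,085.20.
DCL = contribution ÷ (EBIT − I) = R$4,084,413.20 ÷ R$920,085.20 = 4.4392.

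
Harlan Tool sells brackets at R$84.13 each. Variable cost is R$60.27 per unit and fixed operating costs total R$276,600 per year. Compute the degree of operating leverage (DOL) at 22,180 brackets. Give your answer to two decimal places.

Total contribution margin = 22,180 × R$23.86 = R$529,214.80.
Operating income = contribution − fixed costs = R$529,214.80 − R$276,600 = R$252,614.80.
So DOL = total CM / EBIT = R$529,214.80 / R$252,614.80 = 2.0949.

2.09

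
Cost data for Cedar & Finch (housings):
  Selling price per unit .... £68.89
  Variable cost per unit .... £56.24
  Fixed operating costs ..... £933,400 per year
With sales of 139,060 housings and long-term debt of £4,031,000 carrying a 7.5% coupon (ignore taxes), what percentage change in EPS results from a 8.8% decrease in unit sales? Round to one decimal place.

Total contribution margin = 139,060 × £12.65 = £1,759,109.00.
Operating income = contribution − fixed costs = £1,759,109.00 − £933,400 = £825,709.00.
After interest of £302,325.00, pre-tax earnings = £523,384.00.
DCL = total CM / (EBIT − I) = £1,759,109.00 / £523,384.00 = 3.3610.
EPS therefore changes by 3.3610 × (-8.8%) = -29.6%.

-29.6%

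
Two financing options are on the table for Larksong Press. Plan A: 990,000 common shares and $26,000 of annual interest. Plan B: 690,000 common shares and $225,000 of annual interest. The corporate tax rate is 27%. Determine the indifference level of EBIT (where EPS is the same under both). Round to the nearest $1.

At indifference, (EBIT − 26,000)(1 − t)/990,000 = (EBIT − 225,000)(1 − t)/690,000.
The (1 − t) factor cancels: (EBIT − 26,000) × 690,000 = (EBIT − 225,000) × 990,000.
EBIT × (990,000 − 690,000) = 225,000 × 990,000 − 26,000 × 690,000 = 204,810,000,000, so EBIT = 204,810,000,000 ÷ 300,000 = 682,700.00.

$682,700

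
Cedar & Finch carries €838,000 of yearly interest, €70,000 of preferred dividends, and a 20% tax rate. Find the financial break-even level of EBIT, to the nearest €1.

Grossing the preferred dividend up to pre-tax terms: €70,000 / (1 − 0.20) = €87,500.00.
Financial break-even EBIT = interest + D_p ÷ (1 − t) = €838,000 + €87,500.00 = €925,500.00.

€925,500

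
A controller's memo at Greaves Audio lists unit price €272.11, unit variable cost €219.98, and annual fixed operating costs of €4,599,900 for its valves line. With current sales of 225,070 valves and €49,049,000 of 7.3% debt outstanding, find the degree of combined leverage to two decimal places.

Contribution at this volume is 225,070 × €52.13 = €11,732,899.10.
Operating income = contribution − fixed costs = €11,732,899.10 − €4,599,900 = €7,132,999.10. Interest = €3,580,577.00, so EBIT − I = €3,552,422.10.
DCL = contribution ÷ (EBIT − I) = €11,732,899.10 ÷ €3,552,422.10 = 3.3028.

3.30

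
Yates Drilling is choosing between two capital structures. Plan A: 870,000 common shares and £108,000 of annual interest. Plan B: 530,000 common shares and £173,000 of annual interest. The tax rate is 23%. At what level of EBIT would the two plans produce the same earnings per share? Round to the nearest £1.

Set EPS_A = EPS_B: (EBIT − £108,000)(1 − 0.23) ÷ 870,000 = (EBIT − £173,000)(1 − 0.23) ÷ 530,000.
The (1 − t) factor cancels: (EBIT − 108,000) × 530,000 = (EBIT − 173,000) × 870,000.
Solving, EBIT = (173,000·870,000 − 108,000·530,000) / (870,000 − 530,000) = 93,270,000,000 / 340,000 = 274,323.53.

£274,324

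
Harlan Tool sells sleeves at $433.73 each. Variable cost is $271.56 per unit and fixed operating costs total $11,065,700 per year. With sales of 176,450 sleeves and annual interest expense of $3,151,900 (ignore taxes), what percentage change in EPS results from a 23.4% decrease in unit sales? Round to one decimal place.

-46.5%

Total contribution margin = 176,450 × $162.17 = $28,614,896.50.
Subtracting fixed costs: EBIT = $28,614,896.50 − $11,065,700 = $17,549,196.50.
After interest of $3,151,900.00, pre-tax earnings = $14,397,296.50.
Degree of combined leverage = contribution ÷ (EBIT − I) = $28,614,896.50 ÷ $14,397,296.50 = 1.9875.
EPS therefore changes by 1.9875 × (-23.4%) = -46.5%.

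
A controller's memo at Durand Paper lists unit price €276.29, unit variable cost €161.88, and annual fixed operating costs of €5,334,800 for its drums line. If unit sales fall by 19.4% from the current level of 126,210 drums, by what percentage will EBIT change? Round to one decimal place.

-30.8%

Contribution at this volume is 126,210 × €114.41 = €14,439,686.10.
EBIT = €14,439,686.10 − €5,334,800 = €9,104,886.10.
DOL = contribution ÷ EBIT = €14,439,686.10 ÷ €9,104,886.10 = 1.5859.
Operating income changes by 1.5859 × -19.4% = -30.8%.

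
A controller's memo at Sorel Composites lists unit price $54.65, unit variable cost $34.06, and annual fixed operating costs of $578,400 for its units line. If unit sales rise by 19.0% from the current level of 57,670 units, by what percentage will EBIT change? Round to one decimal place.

At 57,670 units, contribution = 57,670 × $20.59 = $1,187,425.30.
EBIT = $1,187,425.30 − $578,400 = $609,025.30.
So DOL = total CM / EBIT = $1,187,425.30 / $609,025.30 = 1.9497.
So EBIT moves 1.9497 × (+19.0%) = +37.0%.

+37.0%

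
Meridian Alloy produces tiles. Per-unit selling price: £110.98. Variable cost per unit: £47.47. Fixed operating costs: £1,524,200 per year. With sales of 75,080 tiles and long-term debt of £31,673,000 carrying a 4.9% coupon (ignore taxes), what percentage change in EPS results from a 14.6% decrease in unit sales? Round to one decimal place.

Total contribution margin = 75,080 × £63.51 = £4,768,330.80.
Operating income = contribution − fixed costs = £4,768,330.80 − £1,524,200 = £3,244,130.80.
Interest = £1,551,977.00, so EBIT − I = £1,692,153.80.
Degree of combined leverage = contribution ÷ (EBIT − I) = £4,768,330.80 ÷ £1,692,153.80 = 2.8179.
%ΔEPS = DCL × %ΔSales = 2.8179 × -14.6% = -41.1%.

-41.1%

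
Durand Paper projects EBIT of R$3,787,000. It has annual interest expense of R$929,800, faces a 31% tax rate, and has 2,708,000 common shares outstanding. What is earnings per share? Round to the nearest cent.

R$0.73

Interest = R$929,800.00, so EBT = R$3,787,000 − R$929,800.00 = R$2,857,200.00.
Net income = R$2,857,200.00 × (1 − 0.31) = R$1,971,468.00.
EPS = R$1,971,468.00 ÷ 2,708,000 = R$0.73.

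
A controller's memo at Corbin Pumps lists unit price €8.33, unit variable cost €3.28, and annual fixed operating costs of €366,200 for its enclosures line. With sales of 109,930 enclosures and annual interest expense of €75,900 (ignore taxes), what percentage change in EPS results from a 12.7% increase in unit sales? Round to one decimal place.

+62.4%

At 109,930 units, contribution = 109,930 × €5.05 = €555,146.50.
Operating income = contribution − fixed costs = €555,146.50 − €366,200 = €188,946.50.
Interest = €75,900.00, so EBIT − I = €113,046.50.
DCL = total CM / (EBIT − I) = €555,146.50 / €113,046.50 = 4.9108.
%ΔEPS = DCL × %ΔSales = 4.9108 × +12.7% = +62.4%.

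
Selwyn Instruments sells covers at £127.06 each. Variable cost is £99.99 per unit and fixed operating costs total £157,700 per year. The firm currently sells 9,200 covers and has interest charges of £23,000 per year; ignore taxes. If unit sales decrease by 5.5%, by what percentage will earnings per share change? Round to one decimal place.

Contribution at this volume is 9,200 × £27.07 = £249,044.00.
Operating income = contribution − fixed costs = £249,044.00 − £157,700 = £91,344.00.
Interest = £23,000.00, so EBIT − I = £68,344.00.
DCL = total CM / (EBIT − I) = £249,044.00 / £68,344.00 = 3.6440.
EPS therefore changes by 3.6440 × (-5.5%) = -20.0%.

-20.0%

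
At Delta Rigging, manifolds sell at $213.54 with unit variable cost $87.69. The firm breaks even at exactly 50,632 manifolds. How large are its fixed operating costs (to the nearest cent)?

$6,372,037.20

Contribution margin per unit = $213.54 − $87.69 = $125.85.
Fixed costs = break-even units × CM = 50,632 × $125.85 = $6,372,037.20.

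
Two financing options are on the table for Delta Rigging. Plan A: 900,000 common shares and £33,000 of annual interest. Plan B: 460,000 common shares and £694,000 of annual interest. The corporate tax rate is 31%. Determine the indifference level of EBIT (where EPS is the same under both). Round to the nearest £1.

At indifference, (EBIT − 33,000)(1 − t)/900,000 = (EBIT − 694,000)(1 − t)/460,000.
The (1 − t) factor cancels: (EBIT − 33,000) × 460,000 = (EBIT − 694,000) × 900,000.
EBIT × (900,000 − 460,000) = 694,000 × 900,000 − 33,000 × 460,000 = 609,420,000,000, so EBIT = 609,420,000,000 ÷ 440,000 = 1,385,045.45.

£1,385,045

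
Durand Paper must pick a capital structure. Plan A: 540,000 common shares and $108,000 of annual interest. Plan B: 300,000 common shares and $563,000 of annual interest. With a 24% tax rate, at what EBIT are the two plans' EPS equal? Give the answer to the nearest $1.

$1,131,750

At indifference, (EBIT − 108,000)(1 − t)/540,000 = (EBIT − 563,000)(1 − t)/300,000.
Cancelling (1 − t) and cross-multiplying: 300,000·(EBIT − 108,000) = 540,000·(EBIT − 563,000).
Solving, EBIT = (563,000·540,000 − 108,000·300,000) / (540,000 − 300,000) = 271,620,000,000 / 240,000 = 1,131,750.00.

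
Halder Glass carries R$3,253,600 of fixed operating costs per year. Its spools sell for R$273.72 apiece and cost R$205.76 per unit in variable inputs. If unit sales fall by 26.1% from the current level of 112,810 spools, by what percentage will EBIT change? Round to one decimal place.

-45.3%

At 112,810 units, contribution = 112,810 × R$67.96 = R$7,666,567.60.
Operating income = contribution − fixed costs = R$7,666,567.60 − R$3,253,600 = R$4,412,967.60.
Degree of operating leverage = R$7,666,567.60 / R$4,412,967.60 = 1.7373.
%ΔEBIT = DOL × %ΔSales = 1.7373 × -26.1% = -45.3%.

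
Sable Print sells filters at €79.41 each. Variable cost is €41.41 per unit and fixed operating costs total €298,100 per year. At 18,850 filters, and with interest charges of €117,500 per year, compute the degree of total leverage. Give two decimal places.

2.38

Contribution at this volume is 18,850 × €38.00 = €716,300.00.
EBIT = €716,300.00 − €298,100 = €418,200.00. Interest = €117,500.00, so EBIT − I = €300,700.00.
DCL = contribution ÷ (EBIT − I) = €716,300.00 ÷ €300,700.00 = 2.3821.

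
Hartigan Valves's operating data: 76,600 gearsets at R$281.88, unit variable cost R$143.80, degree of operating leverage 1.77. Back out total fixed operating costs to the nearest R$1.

Total contribution margin = 76,600 × R$138.08 = R$10,576,928.00.
Since DOL = CM ÷ EBIT, EBIT = R$10,576,928.00 ÷ 1.77 = R$5,975,665.54.
Fixed costs = CM − EBIT = R$10,576,928.00 − R$5,975,665.54 = R$4,601,262.

R$4,601,262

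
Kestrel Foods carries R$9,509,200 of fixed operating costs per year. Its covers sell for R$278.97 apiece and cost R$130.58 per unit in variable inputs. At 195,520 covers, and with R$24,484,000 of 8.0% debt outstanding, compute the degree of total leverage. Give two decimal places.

At 195,520 units, contribution = 195,520 × R$148.39 = R$29,013,212.80.
EBIT = R$29,013,212.80 − R$9,509,200 = R$19,504,012.80. Interest = R$1,958,720.00, so EBIT − I = R$17,545,292.80.
DCL = contribution ÷ (EBIT − I) = R$29,013,212.80 ÷ R$17,545,292.80 = 1.6536.

1.65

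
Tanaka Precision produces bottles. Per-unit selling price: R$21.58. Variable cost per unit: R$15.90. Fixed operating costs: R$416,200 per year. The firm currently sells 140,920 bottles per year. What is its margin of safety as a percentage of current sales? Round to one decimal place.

48.0%

Unit CM = price − variable cost = R$21.58 − R$15.90 = R$5.68. Break-even units = R$416,200 ÷ R$5.68 = 73,274.65; break-even revenue = 73,274.65 × R$21.58 = R$1,581,266.90.
Actual sales revenue = 140,920 × R$21.58 = R$3,041,053.60.
Margin of safety = (R$3,041,053.60 − R$1,581,266.90) ÷ R$3,041,053.60 = 48.0%.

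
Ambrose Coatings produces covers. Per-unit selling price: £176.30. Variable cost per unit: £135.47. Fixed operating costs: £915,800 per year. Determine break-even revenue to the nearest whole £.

£3,954,336

CM per unit = £176.30 − £135.47 = £40.83; CM ratio = £40.83 / £176.30 = 0.2316.
Break-even revenue = fixed costs × price ÷ CM = £915,800 × £176.30 ÷ £40.83 = £3,954,336.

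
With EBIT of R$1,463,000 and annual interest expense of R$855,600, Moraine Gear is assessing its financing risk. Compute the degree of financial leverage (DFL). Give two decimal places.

Annual interest charges come to R$855,600.00.
Degree of financial leverage = EBIT / (EBIT − interest) = R$1,463,000 / R$607,400.00 = 2.4086.

2.41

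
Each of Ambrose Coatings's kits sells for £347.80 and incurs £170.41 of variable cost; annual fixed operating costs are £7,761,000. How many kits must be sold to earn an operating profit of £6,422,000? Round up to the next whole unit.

Contribution margin per unit = £347.80 − £170.41 = £177.39.
Units = (FC + target) / CM = (£7,761,000 + £6,422,000) / £177.39 = 79,953.77, so 79,954 kits.

79,954 kits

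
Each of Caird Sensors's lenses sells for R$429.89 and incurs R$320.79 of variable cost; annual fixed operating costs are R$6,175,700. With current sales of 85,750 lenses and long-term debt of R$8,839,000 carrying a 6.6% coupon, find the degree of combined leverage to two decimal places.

3.60

Total contribution margin = 85,750 × R$109.10 = R$9,355,325.00.
Subtracting fixed costs: EBIT = R$9,355,325.00 − R$6,175,700 = R$3,179,625.00. Interest = R$583,374.00.
DOL = R$9,355,325.00 ÷ R$3,179,625.00 = 2.9423; DFL = R$3,179,625.00 ÷ R$2,596,251.00 = 1.2247.
Combined leverage = 2.9423 × 1.2247 = 3.6034.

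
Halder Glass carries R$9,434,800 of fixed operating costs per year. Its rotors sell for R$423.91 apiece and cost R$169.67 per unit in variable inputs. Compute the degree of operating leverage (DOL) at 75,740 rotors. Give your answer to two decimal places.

Contribution at this volume is 75,740 × R$254.24 = R$19,256,137.60.
Subtracting fixed costs: EBIT = R$19,256,137.60 − R$9,434,800 = R$9,821,337.60.
DOL = contribution ÷ EBIT = R$19,256,137.60 ÷ R$9,821,337.60 = 1.9606.

1.96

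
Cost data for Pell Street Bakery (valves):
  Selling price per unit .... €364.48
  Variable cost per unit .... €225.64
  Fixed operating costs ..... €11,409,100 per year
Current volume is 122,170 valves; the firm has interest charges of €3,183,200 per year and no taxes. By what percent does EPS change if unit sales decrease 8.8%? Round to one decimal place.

At 122,170 units, contribution = 122,170 × €138.84 = €16,962,082.80.
Operating income = contribution − fixed costs = €16,962,082.80 − €11,409,100 = €5,552,982.80.
After interest of €3,183,200.00, pre-tax earnings = €2,369,782.80.
DCL = total CM / (EBIT − I) = €16,962,082.80 / €2,369,782.80 = 7.1577.
EPS therefore changes by 7.1577 × (-8.8%) = -63.0%.

-63.0%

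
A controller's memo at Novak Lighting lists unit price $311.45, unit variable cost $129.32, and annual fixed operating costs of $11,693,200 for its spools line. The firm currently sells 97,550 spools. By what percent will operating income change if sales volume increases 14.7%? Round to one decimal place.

At 97,550 units, contribution = 97,550 × $182.13 = $17,766,781.50.
Operating income = contribution − fixed costs = $17,766,781.50 − $11,693,200 = $6,073,581.50.
DOL = contribution ÷ EBIT = $17,766,781.50 ÷ $6,073,581.50 = 2.9253.
Operating income changes by 2.9253 × +14.7% = +43.0%.

+43.0%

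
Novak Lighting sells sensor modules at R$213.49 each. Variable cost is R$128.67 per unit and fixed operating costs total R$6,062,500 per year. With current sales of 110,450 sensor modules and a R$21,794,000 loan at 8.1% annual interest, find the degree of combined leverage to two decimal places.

Contribution at this volume is 110,450 × R$84.82 = R$9,368,369.00.
EBIT = R$9,368,369.00 − R$6,062,500 = R$3,305,869.00. Interest = R$1,765,314.00.
DOL = R$9,368,369.00 ÷ R$3,305,869.00 = 2.8339; DFL = R$3,305,869.00 ÷ R$1,540,555.00 = 2.1459.
DCL = DOL × DFL = 2.8339 × 2.1459 = 6.0813.

6.08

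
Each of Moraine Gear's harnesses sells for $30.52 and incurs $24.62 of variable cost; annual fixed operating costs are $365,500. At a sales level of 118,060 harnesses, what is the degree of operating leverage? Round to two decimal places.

Total contribution margin = 118,060 × $5.90 = $696,554.00.
Subtracting fixed costs: EBIT = $696,554.00 − $365,500 = $331,054.00.
So DOL = total CM / EBIT = $696,554.00 / $331,054.00 = 2.1040.

2.10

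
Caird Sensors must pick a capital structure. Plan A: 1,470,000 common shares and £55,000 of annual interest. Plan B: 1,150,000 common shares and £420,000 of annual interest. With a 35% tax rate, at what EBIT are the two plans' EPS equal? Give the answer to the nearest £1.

At indifference, (EBIT − 55,000)(1 − t)/1,470,000 = (EBIT − 420,000)(1 − t)/1,150,000.
Cancelling (1 − t) and cross-multiplying: 1,150,000·(EBIT − 55,000) = 1,470,000·(EBIT − 420,000).
EBIT × (1,470,000 − 1,150,000) = 420,000 × 1,470,000 − 55,000 × 1,150,000 = 554,150,000,000, so EBIT = 554,150,000,000 ÷ 320,000 = 1,731,718.75.

£1,731,719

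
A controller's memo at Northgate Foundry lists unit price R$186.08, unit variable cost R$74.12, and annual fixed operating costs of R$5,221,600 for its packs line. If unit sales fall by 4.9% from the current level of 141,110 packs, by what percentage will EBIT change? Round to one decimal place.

-7.3%

Total contribution margin = 141,110 × R$111.96 = R$15,798,675.60.
Operating income = contribution − fixed costs = R$15,798,675.60 − R$5,221,600 = R$10,577,075.60.
Degree of operating leverage = R$15,798,675.60 / R$10,577,075.60 = 1.4937.
%ΔEBIT = DOL × %ΔSales = 1.4937 × -4.9% = -7.3%.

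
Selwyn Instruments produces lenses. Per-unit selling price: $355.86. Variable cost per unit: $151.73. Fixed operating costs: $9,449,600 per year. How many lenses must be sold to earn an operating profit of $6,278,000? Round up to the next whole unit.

Contribution margin per unit = $355.86 − $151.73 = $204.13.
Need Q such that Q × $204.13 − $9,449,600 = $6,278,000, i.e. Q = $15,727,600 / $204.13 = 77,046.98 → 77,047.

77,047 lenses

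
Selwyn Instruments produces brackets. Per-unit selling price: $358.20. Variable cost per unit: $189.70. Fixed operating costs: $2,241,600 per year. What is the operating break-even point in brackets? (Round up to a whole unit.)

Unit CM = price − variable cost = $358.20 − $189.70 = $168.50.
Break-even volume = fixed costs ÷ CM per unit = $2,241,600 ÷ $168.50 = 13,303.26, so 13,304 brackets.

13,304 brackets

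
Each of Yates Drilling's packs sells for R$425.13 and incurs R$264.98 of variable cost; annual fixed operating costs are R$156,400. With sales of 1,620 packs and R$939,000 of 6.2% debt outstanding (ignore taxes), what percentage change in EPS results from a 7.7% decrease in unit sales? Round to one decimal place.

-44.6%

Contribution at this volume is 1,620 × R$160.15 = R$259,443.00.
Operating income = contribution − fixed costs = R$259,443.00 − R$156,400 = R$103,043.00.
After interest of R$58,218.00, pre-tax earnings = R$44,825.00.
Degree of combined leverage = contribution ÷ (EBIT − I) = R$259,443.00 ÷ R$44,825.00 = 5.7879.
%ΔEPS = DCL × %ΔSales = 5.7879 × -7.7% = -44.6%.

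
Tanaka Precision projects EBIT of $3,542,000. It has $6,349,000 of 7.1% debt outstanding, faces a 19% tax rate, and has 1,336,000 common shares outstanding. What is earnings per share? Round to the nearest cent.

$1.87

Pre-tax income = $3,542,000 − $450,779.00 = $3,091,221.00.
After tax at 19%: net income = $3,091,221.00 × 0.81 = $2,503,889.01.
Per share: $2,503,889.01 / 1,336,000 shares = $1.87.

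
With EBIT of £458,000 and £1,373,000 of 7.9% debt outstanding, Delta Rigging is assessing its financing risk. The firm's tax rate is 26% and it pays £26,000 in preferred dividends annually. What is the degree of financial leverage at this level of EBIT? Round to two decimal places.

Interest = £108,467.00.
Pre-tax preferred-dividend burden = £26,000 ÷ (1 − 0.26) = £35,135.14.
DFL = EBIT ÷ [EBIT − I − D_p/(1−t)] = £458,000 ÷ [£458,000 − £108,467.00 − £35,135.14] = £458,000 ÷ £314,397.86 = 1.4568.

1.46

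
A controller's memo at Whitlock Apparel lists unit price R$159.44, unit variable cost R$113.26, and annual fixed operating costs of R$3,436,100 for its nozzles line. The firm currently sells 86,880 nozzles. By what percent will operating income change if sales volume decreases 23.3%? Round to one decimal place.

-162.3%

At 86,880 units, contribution = 86,880 × R$46.18 = R$4,012,118.40.
Operating income = contribution − fixed costs = R$4,012,118.40 − R$3,436,100 = R$576,018.40.
So DOL = total CM / EBIT = R$4,012,118.40 / R$576,018.40 = 6.9653.
%ΔEBIT = DOL × %ΔSales = 6.9653 × -23.3% = -162.3%.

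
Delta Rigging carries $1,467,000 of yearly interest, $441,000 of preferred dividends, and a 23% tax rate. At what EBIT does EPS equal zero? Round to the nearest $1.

Preferred dividends are paid after tax, so their pre-tax equivalent is $441,000 ÷ (1 − 0.23) = $572,727.27.
Financial break-even EBIT = interest + D_p ÷ (1 − t) = $1,467,000 + $572,727.27 = $2,039,727.27.

$2,039,727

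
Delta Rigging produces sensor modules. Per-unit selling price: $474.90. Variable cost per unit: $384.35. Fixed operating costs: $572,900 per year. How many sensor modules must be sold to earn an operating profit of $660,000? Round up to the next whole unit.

Each unit contributes $474.90 − $384.35 = $90.55.
Units = (FC + target) / CM = ($572,900 + $660,000) / $90.55 = 13,615.68, so 13,616 sensor modules.

13,616 sensor modules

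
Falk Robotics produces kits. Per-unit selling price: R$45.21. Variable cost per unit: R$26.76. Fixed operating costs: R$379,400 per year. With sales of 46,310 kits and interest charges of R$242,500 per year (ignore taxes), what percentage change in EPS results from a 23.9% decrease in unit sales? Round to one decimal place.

Total contribution margin = 46,310 × R$18.45 = R$854,419.50.
EBIT = R$854,419.50 − R$379,400 = R$475,019.50.
After interest of R$242,500.00, pre-tax earnings = R$232,519.50.
DCL = total CM / (EBIT − I) = R$854,419.50 / R$232,519.50 = 3.6746.
%ΔEPS = DCL × %ΔSales = 3.6746 × -23.9% = -87.8%.

-87.8%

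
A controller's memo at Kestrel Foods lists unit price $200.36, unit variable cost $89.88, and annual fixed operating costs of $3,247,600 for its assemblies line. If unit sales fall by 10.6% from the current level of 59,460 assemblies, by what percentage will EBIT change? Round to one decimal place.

-21.0%

At 59,460 units, contribution = 59,460 × $110.48 = $6,569,140.80.
Operating income = contribution − fixed costs = $6,569,140.80 − $3,247,600 = $3,321,540.80.
DOL = contribution ÷ EBIT = $6,569,140.80 ÷ $3,321,540.80 = 1.9777.
Operating income changes by 1.9777 × -10.6% = -21.0%.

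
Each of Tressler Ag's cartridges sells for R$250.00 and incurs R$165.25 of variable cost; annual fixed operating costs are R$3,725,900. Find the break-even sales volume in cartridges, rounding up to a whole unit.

Unit CM = price − variable cost = R$250.00 − R$165.25 = R$84.75.
Break-even Q = R$3,725,900 / R$84.75 = 43,963.42 → 43,964 cartridges.

43,964 cartridges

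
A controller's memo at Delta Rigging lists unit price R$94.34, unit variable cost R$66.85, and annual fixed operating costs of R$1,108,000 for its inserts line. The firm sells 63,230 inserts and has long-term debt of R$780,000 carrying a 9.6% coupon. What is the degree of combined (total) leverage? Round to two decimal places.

3.13

Contribution at this volume is 63,230 × R$27.49 = R$1,738,192.70.
EBIT = R$1,738,192.70 − R$1,108,000 = R$630,192.70. Interest = R$74,880.00, so EBIT − I = R$555,312.70.
DCL = contribution ÷ (EBIT − I) = R$1,738,192.70 ÷ R$555,312.70 = 3.1301.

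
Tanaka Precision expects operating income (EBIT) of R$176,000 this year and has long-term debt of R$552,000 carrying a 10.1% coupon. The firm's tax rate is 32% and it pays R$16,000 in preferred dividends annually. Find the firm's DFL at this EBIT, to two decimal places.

1.82

Interest = R$55,752.00.
Pre-tax preferred-dividend burden = R$16,000 ÷ (1 − 0.32) = R$23,529.41.
DFL = EBIT ÷ [EBIT − I − D_p/(1−t)] = R$176,000 ÷ [R$176,000 − R$55,752.00 − R$23,529.41] = R$176,000 ÷ R$96,718.59 = 1.8197.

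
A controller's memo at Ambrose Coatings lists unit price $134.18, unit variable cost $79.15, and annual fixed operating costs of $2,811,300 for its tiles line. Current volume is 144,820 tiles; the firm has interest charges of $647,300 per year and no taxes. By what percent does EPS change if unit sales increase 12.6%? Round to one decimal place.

Contribution at this volume is 144,820 × $55.03 = $7,969,444.60.
Subtracting fixed costs: EBIT = $7,969,444.60 − $2,811,300 = $5,158,144.60.
Interest = $647,300.00, so EBIT − I = $4,510,844.60.
Degree of combined leverage = contribution ÷ (EBIT − I) = $7,969,444.60 ÷ $4,510,844.60 = 1.7667.
EPS therefore changes by 1.7667 × (+12.6%) = +22.3%.

+22.3%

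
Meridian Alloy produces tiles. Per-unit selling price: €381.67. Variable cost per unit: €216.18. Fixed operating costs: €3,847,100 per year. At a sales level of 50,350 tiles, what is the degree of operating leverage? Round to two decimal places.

1.86

Total contribution margin = 50,350 × €165.49 = €8,332,421.50.
Subtracting fixed costs: EBIT = €8,332,421.50 − €3,847,100 = €4,485,321.50.
Degree of operating leverage = €8,332,421.50 / €4,485,321.50 = 1.8577.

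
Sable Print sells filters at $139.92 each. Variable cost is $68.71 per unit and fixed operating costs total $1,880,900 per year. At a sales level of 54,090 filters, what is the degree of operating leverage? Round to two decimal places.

Total contribution margin = 54,090 × $71.21 = $3,851,748.90.
Subtracting fixed costs: EBIT = $3,851,748.90 − $1,880,900 = $1,970,848.90.
Degree of operating leverage = $3,851,748.90 / $1,970,848.90 = 1.9544.

1.95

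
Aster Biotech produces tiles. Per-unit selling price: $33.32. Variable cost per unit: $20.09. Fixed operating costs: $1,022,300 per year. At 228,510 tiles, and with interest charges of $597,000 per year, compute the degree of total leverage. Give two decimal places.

2.15

At 228,510 units, contribution = 228,510 × $13.23 = $3,023,187.30.
EBIT = $3,023,187.30 − $1,022,300 = $2,000,887.30. Interest = $597,000.00, so EBIT − I = $1,403,887.30.
Degree of total leverage = total CM / (EBIT − interest) = $3,023,187.30 / $1,403,887.30 = 2.1534.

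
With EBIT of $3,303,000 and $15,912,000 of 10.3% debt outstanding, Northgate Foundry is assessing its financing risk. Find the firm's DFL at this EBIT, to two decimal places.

Interest = $1,638,936.00.
DFL = EBIT ÷ (EBIT − I) = $3,303,000 ÷ ($3,303,000 − $1,638,936.00) = $3,303,000 ÷ $1,664,064.00 = 1.9849.

1.98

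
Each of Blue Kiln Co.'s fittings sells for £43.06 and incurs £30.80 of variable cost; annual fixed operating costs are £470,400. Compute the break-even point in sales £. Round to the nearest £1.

CM per unit = £43.06 − £30.80 = £12.26; CM ratio = £12.26 / £43.06 = 0.2847.
Break-even revenue = fixed costs × price ÷ CM = £470,400 × £43.06 ÷ £12.26 = £1,652,155.

£1,652,155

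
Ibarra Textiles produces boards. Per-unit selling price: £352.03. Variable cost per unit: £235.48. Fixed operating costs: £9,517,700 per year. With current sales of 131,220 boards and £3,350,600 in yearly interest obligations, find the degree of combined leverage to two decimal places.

6.31

At 131,220 units, contribution = 131,220 × £116.55 = £15,293,691.00.
Operating income = contribution − fixed costs = £15,293,691.00 − £9,517,700 = £5,775,991.00. Interest = £3,350,600.00.
DOL = £15,293,691.00 ÷ £5,775,991.00 = 2.6478; DFL = £5,775,991.00 ÷ £2,425,391.00 = 2.3815.
DCL = DOL × DFL = 2.6478 × 2.3815 = 6.3057.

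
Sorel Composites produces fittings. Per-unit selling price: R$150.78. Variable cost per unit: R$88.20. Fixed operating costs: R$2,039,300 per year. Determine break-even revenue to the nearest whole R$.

R$4,913,481

Contribution margin per unit = R$150.78 − R$88.20 = R$62.58, a CM ratio of R$62.58 ÷ R$150.78 = 0.4150.
Break-even sales = FC ÷ CM ratio = R$2,039,300 × R$150.78 / R$62.58 = R$4,913,481.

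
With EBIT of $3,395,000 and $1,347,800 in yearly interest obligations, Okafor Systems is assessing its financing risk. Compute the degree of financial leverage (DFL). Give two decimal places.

Annual interest charges come to $1,347,800.00.
DFL = EBIT ÷ (EBIT − I) = $3,395,000 ÷ ($3,395,000 − $1,347,800.00) = $3,395,000 ÷ $2,047,200.00 = 1.6584.

1.66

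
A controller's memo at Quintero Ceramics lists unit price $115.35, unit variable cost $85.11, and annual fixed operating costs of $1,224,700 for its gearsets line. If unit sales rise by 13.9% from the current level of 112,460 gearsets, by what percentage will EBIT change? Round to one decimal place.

+21.7%

At 112,460 units, contribution = 112,460 × $30.24 = $3,400,790.40.
EBIT = $3,400,790.40 − $1,224,700 = $2,176,090.40.
Degree of operating leverage = $3,400,790.40 / $2,176,090.40 = 1.5628.
Operating income changes by 1.5628 × +13.9% = +21.7%.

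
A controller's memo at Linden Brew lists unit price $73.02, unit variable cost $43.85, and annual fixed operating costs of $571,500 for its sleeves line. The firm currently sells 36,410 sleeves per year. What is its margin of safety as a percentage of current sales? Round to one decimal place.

Each unit contributes $73.02 − $43.85 = $29.17. Break-even units = $571,500 ÷ $29.17 = 19,592.05; break-even revenue = 19,592.05 × $73.02 = $1,430,611.24.
Current sales = 36,410 × $73.02 = $2,658,658.20.
Margin of safety = ($2,658,658.20 − $1,430,611.24) ÷ $2,658,658.20 = 46.2%.

46.2%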